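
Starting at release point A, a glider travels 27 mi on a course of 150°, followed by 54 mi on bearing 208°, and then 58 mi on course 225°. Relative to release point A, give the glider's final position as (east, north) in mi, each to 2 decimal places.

Leg 1 (150°, 27 mi): east 27 sin 150° = 13.50, north 27 cos 150° = -23.38
Leg 2 (208°, 54 mi): east 54 sin 208° = -25.35, north 54 cos 208° = -47.68
Leg 3 (225°, 58 mi): east 58 sin 225° = -41.01, north 58 cos 225° = -41.01
Summing: -52.86 mi east, -112.07 mi north → (-52.86, -112.07).

(-52.86, -112.07)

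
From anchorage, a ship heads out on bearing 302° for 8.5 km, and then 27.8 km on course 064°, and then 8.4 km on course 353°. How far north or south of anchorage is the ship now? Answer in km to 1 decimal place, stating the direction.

Leg 1 (302°, 8.5 km): east 8.5 sin 302° = -7.21, north 8.5 cos 302° = 4.50
Leg 2 (064°, 27.8 km): east 27.8 sin 64° = 24.99, north 27.8 cos 64° = 12.19
Leg 3 (353°, 8.4 km): east 8.4 sin 353° = -1.02, north 8.4 cos 353° = 8.34
Net north component: 25.03 km.

25.0 km north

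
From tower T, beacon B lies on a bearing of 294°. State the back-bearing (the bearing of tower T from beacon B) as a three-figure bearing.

114°

Back-bearing = 294° − 180° = 114°.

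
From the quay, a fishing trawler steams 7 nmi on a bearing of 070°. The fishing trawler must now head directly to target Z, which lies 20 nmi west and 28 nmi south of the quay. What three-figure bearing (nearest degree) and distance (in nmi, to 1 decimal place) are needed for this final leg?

Leg 1 (070°, 7 nmi): east 7 sin 70° = 6.58, north 7 cos 70° = 2.39
Current position: (6.58, 2.39). Target: (-20, -28). Remaining: Δeast = -26.58, Δnorth = -30.39.
Bearing = atan2(-26.58, -30.39) mod 360° = 221.17°; distance = √((-26.58)² + (-30.39)²) = 40.376 nmi.

221°, 40.4 nmi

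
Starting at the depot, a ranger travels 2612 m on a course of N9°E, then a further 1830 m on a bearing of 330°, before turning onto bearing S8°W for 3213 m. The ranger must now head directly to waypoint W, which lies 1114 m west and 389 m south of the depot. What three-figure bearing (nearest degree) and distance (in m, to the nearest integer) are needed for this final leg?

187°, 1381 m

Leg 1 (N9°E, 2612 m): east 2612 sin 9° = 408.61, north 2612 cos 9° = 2579.84
Leg 2 (330°, 1830 m): east 1830 sin 330° = -915.00, north 1830 cos 330° = 1584.83
Leg 3 (S8°W, 3213 m): east 3213 sin 188° = -447.16, north 3213 cos 188° = -3181.73
Current position: (-953.56, 982.94). Target: (-1114, -389). Remaining: Δeast = -160.44, Δnorth = -1371.94.
Bearing = atan2(-160.44, -1371.94) mod 360° = 186.67°; distance = √((-160.44)² + (-1371.94)²) = 1381.287 m.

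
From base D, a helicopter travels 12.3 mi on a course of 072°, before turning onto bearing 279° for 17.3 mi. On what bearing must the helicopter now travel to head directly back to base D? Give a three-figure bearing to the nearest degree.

Leg 1 (072°, 12.3 mi): east 12.3 sin 72° = 11.70, north 12.3 cos 72° = 3.80
Leg 2 (279°, 17.3 mi): east 17.3 sin 279° = -17.09, north 17.3 cos 279° = 2.71
Net displacement: -5.39 east, 6.51 north. Direction back to start is (5.39, -6.51): bearing = atan2(5.39, -6.51) mod 360° = 140.37° ≈ 140°.

140°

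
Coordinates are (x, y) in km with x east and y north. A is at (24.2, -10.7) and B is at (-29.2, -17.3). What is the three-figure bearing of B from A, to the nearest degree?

263°

Δeast = -29.2 − 24.2 = -53.40; Δnorth = -17.3 − -10.7 = -6.60.
Bearing = atan2(Δeast, Δnorth) mod 360° = 262.95° ≈ 263°.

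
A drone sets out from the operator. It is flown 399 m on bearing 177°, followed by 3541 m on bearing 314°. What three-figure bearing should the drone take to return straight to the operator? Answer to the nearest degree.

129°

Leg 1 (177°, 399 m): east 399 sin 177° = 20.88, north 399 cos 177° = -398.45
Leg 2 (314°, 3541 m): east 3541 sin 314° = -2547.18, north 3541 cos 314° = 2459.79
Net displacement: -2526.30 east, 2061.33 north. Direction back to start is (2526.30, -2061.33): bearing = atan2(2526.30, -2061.33) mod 360° = 129.21° ≈ 129°.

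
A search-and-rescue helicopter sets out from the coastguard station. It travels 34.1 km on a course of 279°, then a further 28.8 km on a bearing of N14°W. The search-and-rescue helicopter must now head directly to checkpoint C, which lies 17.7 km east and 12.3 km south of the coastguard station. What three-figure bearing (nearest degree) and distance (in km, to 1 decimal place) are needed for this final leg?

128°, 74.0 km

Leg 1 (279°, 34.1 km): east 34.1 sin 279° = -33.68, north 34.1 cos 279° = 5.33
Leg 2 (N14°W, 28.8 km): east 28.8 sin 346° = -6.97, north 28.8 cos 346° = 27.94
Current position: (-40.65, 33.28). Target: (17.7, -12.3). Remaining: Δeast = 58.35, Δnorth = -45.58.
Bearing = atan2(58.35, -45.58) mod 360° = 128.00°; distance = √((58.35)² + (-45.58)²) = 74.040 km.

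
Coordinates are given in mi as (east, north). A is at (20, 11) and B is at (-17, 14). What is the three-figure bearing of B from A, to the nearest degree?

Δeast = -17 − 20 = -37.00; Δnorth = 14 − 11 = 3.00.
Bearing = atan2(Δeast, Δnorth) mod 360° = 274.64° ≈ 275°.

275°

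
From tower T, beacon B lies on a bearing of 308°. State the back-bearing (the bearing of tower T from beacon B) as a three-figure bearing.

Back-bearing = 308° − 180° = 128°.

128°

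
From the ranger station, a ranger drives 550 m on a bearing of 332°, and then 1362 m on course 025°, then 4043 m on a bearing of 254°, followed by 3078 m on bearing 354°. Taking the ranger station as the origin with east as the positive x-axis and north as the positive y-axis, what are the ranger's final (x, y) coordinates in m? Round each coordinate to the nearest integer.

(-3891, 3667)

Leg 1 (332°, 550 m): east 550 sin 332° = -258.21, north 550 cos 332° = 485.62
Leg 2 (025°, 1362 m): east 1362 sin 25° = 575.61, north 1362 cos 25° = 1234.39
Leg 3 (254°, 4043 m): east 4043 sin 254° = -3886.38, north 4043 cos 254° = -1114.40
Leg 4 (354°, 3078 m): east 3078 sin 354° = -321.74, north 3078 cos 354° = 3061.14
Summing: -3890.72 m east, 3666.75 m north → (-3891, 3667).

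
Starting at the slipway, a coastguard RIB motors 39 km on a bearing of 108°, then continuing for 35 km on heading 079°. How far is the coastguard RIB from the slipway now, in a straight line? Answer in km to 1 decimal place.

71.6 km

Leg 1 (108°, 39 km): east 39 sin 108° = 37.09, north 39 cos 108° = -12.05
Leg 2 (079°, 35 km): east 35 sin 79° = 34.36, north 35 cos 79° = 6.68
Net: 71.45 east, -5.37 north. Distance = √((71.45)² + (-5.37)²) = 71.650 km.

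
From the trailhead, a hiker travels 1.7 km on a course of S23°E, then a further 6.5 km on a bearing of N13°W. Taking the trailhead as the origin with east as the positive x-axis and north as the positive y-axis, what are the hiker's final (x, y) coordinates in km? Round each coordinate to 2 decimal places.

Leg 1 (S23°E, 1.7 km): east 1.7 sin 157° = 0.66, north 1.7 cos 157° = -1.56
Leg 2 (N13°W, 6.5 km): east 6.5 sin 347° = -1.46, north 6.5 cos 347° = 6.33
Summing: -0.80 km east, 4.77 km north → (-0.80, 4.77).

(-0.80, 4.77)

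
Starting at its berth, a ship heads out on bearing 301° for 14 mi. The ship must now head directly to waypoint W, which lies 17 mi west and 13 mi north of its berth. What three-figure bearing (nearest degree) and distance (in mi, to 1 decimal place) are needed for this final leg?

319°, 7.6 mi

Leg 1 (301°, 14 mi): east 14 sin 301° = -12.00, north 14 cos 301° = 7.21
Current position: (-12.00, 7.21). Target: (-17, 13). Remaining: Δeast = -5.00, Δnorth = 5.79.
Bearing = atan2(-5.00, 5.79) mod 360° = 319.19°; distance = √((-5.00)² + (5.79)²) = 7.649 mi.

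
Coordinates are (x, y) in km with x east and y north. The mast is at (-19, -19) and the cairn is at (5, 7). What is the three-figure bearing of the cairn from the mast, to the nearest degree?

Δeast = 5 − -19 = 24.00; Δnorth = 7 − -19 = 26.00.
Bearing = atan2(Δeast, Δnorth) mod 360° = 42.71° ≈ 043°.

043°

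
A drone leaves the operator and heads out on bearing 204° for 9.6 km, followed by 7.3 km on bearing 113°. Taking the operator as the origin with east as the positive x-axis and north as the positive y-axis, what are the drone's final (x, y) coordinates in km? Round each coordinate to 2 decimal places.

Leg 1 (204°, 9.6 km): east 9.6 sin 204° = -3.90, north 9.6 cos 204° = -8.77
Leg 2 (113°, 7.3 km): east 7.3 sin 113° = 6.72, north 7.3 cos 113° = -2.85
Summing: 2.82 km east, -11.62 km north → (2.82, -11.62).

(2.82, -11.62)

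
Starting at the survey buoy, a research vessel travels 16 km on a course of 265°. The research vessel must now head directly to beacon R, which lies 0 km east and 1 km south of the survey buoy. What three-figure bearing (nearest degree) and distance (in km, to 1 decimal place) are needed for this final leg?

089°, 15.9 km

Leg 1 (265°, 16 km): east 16 sin 265° = -15.94, north 16 cos 265° = -1.39
Current position: (-15.94, -1.39). Target: (0, -1). Remaining: Δeast = 15.94, Δnorth = 0.39.
Bearing = atan2(15.94, 0.39) mod 360° = 88.58°; distance = √((15.94)² + (0.39)²) = 15.944 km.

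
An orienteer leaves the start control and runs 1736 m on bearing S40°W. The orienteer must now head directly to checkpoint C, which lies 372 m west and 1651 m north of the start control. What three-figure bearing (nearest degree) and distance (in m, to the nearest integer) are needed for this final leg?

014°, 3072 m

Leg 1 (S40°W, 1736 m): east 1736 sin 220° = -1115.88, north 1736 cos 220° = -1329.85
Current position: (-1115.88, -1329.85). Target: (-372, 1651). Remaining: Δeast = 743.88, Δnorth = 2980.85.
Bearing = atan2(743.88, 2980.85) mod 360° = 14.01°; distance = √((743.88)² + (2980.85)²) = 3072.270 m.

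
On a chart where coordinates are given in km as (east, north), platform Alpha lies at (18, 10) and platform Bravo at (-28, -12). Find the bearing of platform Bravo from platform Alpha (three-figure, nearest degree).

244°

Δeast = -28 − 18 = -46.00; Δnorth = -12 − 10 = -22.00.
Bearing = atan2(Δeast, Δnorth) mod 360° = 244.44° ≈ 244°.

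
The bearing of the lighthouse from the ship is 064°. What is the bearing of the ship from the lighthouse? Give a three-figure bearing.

244°

Back-bearing = 064° + 180° = 244°.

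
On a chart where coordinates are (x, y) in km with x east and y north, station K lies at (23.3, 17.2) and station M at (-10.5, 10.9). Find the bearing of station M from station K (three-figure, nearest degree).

Δeast = -10.5 − 23.3 = -33.80; Δnorth = 10.9 − 17.2 = -6.30.
Bearing = atan2(Δeast, Δnorth) mod 360° = 259.44° ≈ 259°.

259°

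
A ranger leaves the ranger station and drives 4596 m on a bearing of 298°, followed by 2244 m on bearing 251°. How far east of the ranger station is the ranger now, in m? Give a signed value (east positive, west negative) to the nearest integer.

-6180 m

Leg 1 (298°, 4596 m): east 4596 sin 298° = -4058.03, north 4596 cos 298° = 2157.69
Leg 2 (251°, 2244 m): east 2244 sin 251° = -2121.74, north 2244 cos 251° = -730.57
Net east component: -6179.77 m.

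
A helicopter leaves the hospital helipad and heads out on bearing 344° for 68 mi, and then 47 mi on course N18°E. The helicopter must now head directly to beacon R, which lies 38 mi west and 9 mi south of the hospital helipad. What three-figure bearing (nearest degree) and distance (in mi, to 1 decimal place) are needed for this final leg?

Leg 1 (344°, 68 mi): east 68 sin 344° = -18.74, north 68 cos 344° = 65.37
Leg 2 (N18°E, 47 mi): east 47 sin 18° = 14.52, north 47 cos 18° = 44.70
Current position: (-4.22, 110.07). Target: (-38, -9). Remaining: Δeast = -33.78, Δnorth = -119.07.
Bearing = atan2(-33.78, -119.07) mod 360° = 195.84°; distance = √((-33.78)² + (-119.07)²) = 123.765 mi.

196°, 123.8 mi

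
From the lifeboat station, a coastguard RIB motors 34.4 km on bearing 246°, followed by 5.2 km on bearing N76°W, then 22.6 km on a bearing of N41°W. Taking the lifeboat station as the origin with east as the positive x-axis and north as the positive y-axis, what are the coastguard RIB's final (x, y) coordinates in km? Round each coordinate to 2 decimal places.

Leg 1 (246°, 34.4 km): east 34.4 sin 246° = -31.43, north 34.4 cos 246° = -13.99
Leg 2 (N76°W, 5.2 km): east 5.2 sin 284° = -5.05, north 5.2 cos 284° = 1.26
Leg 3 (N41°W, 22.6 km): east 22.6 sin 319° = -14.83, north 22.6 cos 319° = 17.06
Summing: -51.30 km east, 4.32 km north → (-51.30, 4.32).

(-51.30, 4.32)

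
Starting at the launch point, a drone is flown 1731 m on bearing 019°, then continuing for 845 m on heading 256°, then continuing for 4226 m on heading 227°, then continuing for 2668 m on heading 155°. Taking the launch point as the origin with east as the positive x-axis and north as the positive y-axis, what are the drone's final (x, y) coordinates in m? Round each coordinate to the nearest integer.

(-2219, -3868)

Leg 1 (019°, 1731 m): east 1731 sin 19° = 563.56, north 1731 cos 19° = 1636.69
Leg 2 (256°, 845 m): east 845 sin 256° = -819.90, north 845 cos 256° = -204.42
Leg 3 (227°, 4226 m): east 4226 sin 227° = -3090.70, north 4226 cos 227° = -2882.13
Leg 4 (155°, 2668 m): east 2668 sin 155° = 1127.55, north 2668 cos 155° = -2418.03
Summing: -2219.50 m east, -3867.89 m north → (-2219, -3868).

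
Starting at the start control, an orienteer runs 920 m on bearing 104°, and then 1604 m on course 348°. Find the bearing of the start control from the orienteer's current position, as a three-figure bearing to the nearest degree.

Leg 1 (104°, 920 m): east 920 sin 104° = 892.67, north 920 cos 104° = -222.57
Leg 2 (348°, 1604 m): east 1604 sin 348° = -333.49, north 1604 cos 348° = 1568.95
Net displacement: 559.18 east, 1346.38 north. Direction back to start is (-559.18, -1346.38): bearing = atan2(-559.18, -1346.38) mod 360° = 202.55° ≈ 203°.

203°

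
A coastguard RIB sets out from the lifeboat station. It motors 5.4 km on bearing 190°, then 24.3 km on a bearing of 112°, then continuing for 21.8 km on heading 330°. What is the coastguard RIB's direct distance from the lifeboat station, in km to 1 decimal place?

11.6 km

Leg 1 (190°, 5.4 km): east 5.4 sin 190° = -0.94, north 5.4 cos 190° = -5.32
Leg 2 (112°, 24.3 km): east 24.3 sin 112° = 22.53, north 24.3 cos 112° = -9.10
Leg 3 (330°, 21.8 km): east 21.8 sin 330° = -10.90, north 21.8 cos 330° = 18.88
Net: 10.69 east, 4.46 north. Distance = √((10.69)² + (4.46)²) = 11.585 km.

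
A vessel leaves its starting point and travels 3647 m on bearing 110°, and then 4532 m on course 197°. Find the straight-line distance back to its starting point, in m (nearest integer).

5964 m

Leg 1 (110°, 3647 m): east 3647 sin 110° = 3427.06, north 3647 cos 110° = -1247.35
Leg 2 (197°, 4532 m): east 4532 sin 197° = -1325.03, north 4532 cos 197° = -4333.97
Net: 2102.03 east, -5581.32 north. Distance = √((2102.03)² + (-5581.32)²) = 5964.031 m.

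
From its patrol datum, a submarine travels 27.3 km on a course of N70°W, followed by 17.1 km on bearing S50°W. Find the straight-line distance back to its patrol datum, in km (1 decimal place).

38.8 km

Leg 1 (N70°W, 27.3 km): east 27.3 sin 290° = -25.65, north 27.3 cos 290° = 9.34
Leg 2 (S50°W, 17.1 km): east 17.1 sin 230° = -13.10, north 17.1 cos 230° = -10.99
Net: -38.75 east, -1.65 north. Distance = √((-38.75)² + (-1.65)²) = 38.788 km.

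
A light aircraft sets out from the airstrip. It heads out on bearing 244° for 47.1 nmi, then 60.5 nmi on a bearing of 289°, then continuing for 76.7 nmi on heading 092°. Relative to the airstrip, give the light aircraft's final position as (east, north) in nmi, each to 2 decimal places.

(-22.88, -3.63)

Leg 1 (244°, 47.1 nmi): east 47.1 sin 244° = -42.33, north 47.1 cos 244° = -20.65
Leg 2 (289°, 60.5 nmi): east 60.5 sin 289° = -57.20, north 60.5 cos 289° = 19.70
Leg 3 (092°, 76.7 nmi): east 76.7 sin 92° = 76.65, north 76.7 cos 92° = -2.68
Summing: -22.88 nmi east, -3.63 nmi north → (-22.88, -3.63).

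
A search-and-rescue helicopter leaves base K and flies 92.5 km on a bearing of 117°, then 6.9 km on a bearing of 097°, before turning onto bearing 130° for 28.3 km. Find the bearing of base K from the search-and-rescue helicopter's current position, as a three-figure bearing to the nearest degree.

299°

Leg 1 (117°, 92.5 km): east 92.5 sin 117° = 82.42, north 92.5 cos 117° = -41.99
Leg 2 (097°, 6.9 km): east 6.9 sin 97° = 6.85, north 6.9 cos 97° = -0.84
Leg 3 (130°, 28.3 km): east 28.3 sin 130° = 21.68, north 28.3 cos 130° = -18.19
Net displacement: 110.95 east, -61.03 north. Direction back to start is (-110.95, 61.03): bearing = atan2(-110.95, 61.03) mod 360° = 298.81° ≈ 299°.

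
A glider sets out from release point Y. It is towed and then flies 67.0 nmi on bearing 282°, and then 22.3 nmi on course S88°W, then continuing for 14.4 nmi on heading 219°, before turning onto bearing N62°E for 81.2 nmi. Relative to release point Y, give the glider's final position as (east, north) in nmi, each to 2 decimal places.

Leg 1 (282°, 67.0 nmi): east 67.0 sin 282° = -65.54, north 67.0 cos 282° = 13.93
Leg 2 (S88°W, 22.3 nmi): east 22.3 sin 268° = -22.29, north 22.3 cos 268° = -0.78
Leg 3 (219°, 14.4 nmi): east 14.4 sin 219° = -9.06, north 14.4 cos 219° = -11.19
Leg 4 (N62°E, 81.2 nmi): east 81.2 sin 62° = 71.70, north 81.2 cos 62° = 38.12
Summing: -25.19 nmi east, 40.08 nmi north → (-25.19, 40.08).

(-25.19, 40.08)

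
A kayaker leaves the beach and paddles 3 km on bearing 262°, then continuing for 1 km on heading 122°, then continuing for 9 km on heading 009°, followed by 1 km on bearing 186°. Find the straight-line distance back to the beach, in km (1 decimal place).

7.0 km

Leg 1 (262°, 3 km): east 3 sin 262° = -2.97, north 3 cos 262° = -0.42
Leg 2 (122°, 1 km): east 1 sin 122° = 0.85, north 1 cos 122° = -0.53
Leg 3 (009°, 9 km): east 9 sin 9° = 1.41, north 9 cos 9° = 8.89
Leg 4 (186°, 1 km): east 1 sin 186° = -0.10, north 1 cos 186° = -0.99
Net: -0.82 east, 6.95 north. Distance = √((-0.82)² + (6.95)²) = 6.995 km.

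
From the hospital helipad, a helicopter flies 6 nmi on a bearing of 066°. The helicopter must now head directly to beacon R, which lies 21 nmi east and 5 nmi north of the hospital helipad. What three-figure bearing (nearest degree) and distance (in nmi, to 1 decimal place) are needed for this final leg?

Leg 1 (066°, 6 nmi): east 6 sin 66° = 5.48, north 6 cos 66° = 2.44
Current position: (5.48, 2.44). Target: (21, 5). Remaining: Δeast = 15.52, Δnorth = 2.56.
Bearing = atan2(15.52, 2.56) mod 360° = 80.63°; distance = √((15.52)² + (2.56)²) = 15.728 nmi.

081°, 15.7 nmi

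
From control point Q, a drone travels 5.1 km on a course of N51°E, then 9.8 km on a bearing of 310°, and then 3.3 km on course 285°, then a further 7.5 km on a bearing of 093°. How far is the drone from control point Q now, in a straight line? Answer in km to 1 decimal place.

Leg 1 (N51°E, 5.1 km): east 5.1 sin 51° = 3.96, north 5.1 cos 51° = 3.21
Leg 2 (310°, 9.8 km): east 9.8 sin 310° = -7.51, north 9.8 cos 310° = 6.30
Leg 3 (285°, 3.3 km): east 3.3 sin 285° = -3.19, north 3.3 cos 285° = 0.85
Leg 4 (093°, 7.5 km): east 7.5 sin 93° = 7.49, north 7.5 cos 93° = -0.39
Net: 0.76 east, 9.97 north. Distance = √((0.76)² + (9.97)²) = 9.999 km.

10.0 km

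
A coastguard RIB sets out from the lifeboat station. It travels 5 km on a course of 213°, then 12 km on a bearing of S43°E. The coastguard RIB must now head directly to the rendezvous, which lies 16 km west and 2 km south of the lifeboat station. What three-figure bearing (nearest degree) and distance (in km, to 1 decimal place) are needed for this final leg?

Leg 1 (213°, 5 km): east 5 sin 213° = -2.72, north 5 cos 213° = -4.19
Leg 2 (S43°E, 12 km): east 12 sin 137° = 8.18, north 12 cos 137° = -8.78
Current position: (5.46, -12.97). Target: (-16, -2). Remaining: Δeast = -21.46, Δnorth = 10.97.
Bearing = atan2(-21.46, 10.97) mod 360° = 297.07°; distance = √((-21.46)² + (10.97)²) = 24.102 km.

297°, 24.1 km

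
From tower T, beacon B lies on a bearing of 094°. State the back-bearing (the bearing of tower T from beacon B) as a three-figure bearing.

274°

Back-bearing = 094° + 180° = 274°.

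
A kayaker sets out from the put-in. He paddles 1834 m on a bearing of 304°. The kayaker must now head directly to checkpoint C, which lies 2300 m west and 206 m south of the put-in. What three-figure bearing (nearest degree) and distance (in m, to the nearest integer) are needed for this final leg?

212°, 1458 m

Leg 1 (304°, 1834 m): east 1834 sin 304° = -1520.45, north 1834 cos 304° = 1025.56
Current position: (-1520.45, 1025.56). Target: (-2300, -206). Remaining: Δeast = -779.55, Δnorth = -1231.56.
Bearing = atan2(-779.55, -1231.56) mod 360° = 212.33°; distance = √((-779.55)² + (-1231.56)²) = 1457.542 m.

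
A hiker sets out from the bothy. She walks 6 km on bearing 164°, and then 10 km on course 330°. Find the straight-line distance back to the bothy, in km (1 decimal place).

4.4 km

Leg 1 (164°, 6 km): east 6 sin 164° = 1.65, north 6 cos 164° = -5.77
Leg 2 (330°, 10 km): east 10 sin 330° = -5.00, north 10 cos 330° = 8.66
Net: -3.35 east, 2.89 north. Distance = √((-3.35)² + (2.89)²) = 4.423 km.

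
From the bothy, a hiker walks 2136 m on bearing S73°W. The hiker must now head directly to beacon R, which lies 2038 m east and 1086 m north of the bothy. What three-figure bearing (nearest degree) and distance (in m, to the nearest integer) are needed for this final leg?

067°, 4425 m

Leg 1 (S73°W, 2136 m): east 2136 sin 253° = -2042.67, north 2136 cos 253° = -624.51
Current position: (-2042.67, -624.51). Target: (2038, 1086). Remaining: Δeast = 4080.67, Δnorth = 1710.51.
Bearing = atan2(4080.67, 1710.51) mod 360° = 67.26°; distance = √((4080.67)² + (1710.51)²) = 4424.666 m.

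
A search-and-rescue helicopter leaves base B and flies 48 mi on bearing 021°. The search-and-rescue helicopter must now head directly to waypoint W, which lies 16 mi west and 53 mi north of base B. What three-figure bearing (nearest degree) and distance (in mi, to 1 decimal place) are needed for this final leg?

Leg 1 (021°, 48 mi): east 48 sin 21° = 17.20, north 48 cos 21° = 44.81
Current position: (17.20, 44.81). Target: (-16, 53). Remaining: Δeast = -33.20, Δnorth = 8.19.
Bearing = atan2(-33.20, 8.19) mod 360° = 283.85°; distance = √((-33.20)² + (8.19)²) = 34.196 mi.

284°, 34.2 mi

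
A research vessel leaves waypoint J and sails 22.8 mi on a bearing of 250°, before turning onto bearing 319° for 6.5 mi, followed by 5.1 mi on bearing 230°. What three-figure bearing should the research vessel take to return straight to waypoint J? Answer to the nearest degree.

078°

Leg 1 (250°, 22.8 mi): east 22.8 sin 250° = -21.42, north 22.8 cos 250° = -7.80
Leg 2 (319°, 6.5 mi): east 6.5 sin 319° = -4.26, north 6.5 cos 319° = 4.91
Leg 3 (230°, 5.1 mi): east 5.1 sin 230° = -3.91, north 5.1 cos 230° = -3.28
Net displacement: -29.60 east, -6.17 north. Direction back to start is (29.60, 6.17): bearing = atan2(29.60, 6.17) mod 360° = 78.22° ≈ 078°.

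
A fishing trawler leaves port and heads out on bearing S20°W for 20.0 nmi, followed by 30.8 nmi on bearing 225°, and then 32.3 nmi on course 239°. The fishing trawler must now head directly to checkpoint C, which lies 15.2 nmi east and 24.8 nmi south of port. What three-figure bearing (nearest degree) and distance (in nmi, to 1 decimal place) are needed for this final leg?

066°, 78.5 nmi

Leg 1 (S20°W, 20.0 nmi): east 20.0 sin 200° = -6.84, north 20.0 cos 200° = -18.79
Leg 2 (225°, 30.8 nmi): east 30.8 sin 225° = -21.78, north 30.8 cos 225° = -21.78
Leg 3 (239°, 32.3 nmi): east 32.3 sin 239° = -27.69, north 32.3 cos 239° = -16.64
Current position: (-56.31, -57.21). Target: (15.2, -24.8). Remaining: Δeast = 71.51, Δnorth = 32.41.
Bearing = atan2(71.51, 32.41) mod 360° = 65.62°; distance = √((71.51)² + (32.41)²) = 78.507 nmi.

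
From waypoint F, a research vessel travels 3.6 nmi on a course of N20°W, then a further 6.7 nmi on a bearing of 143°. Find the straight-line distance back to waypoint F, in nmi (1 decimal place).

Leg 1 (N20°W, 3.6 nmi): east 3.6 sin 340° = -1.23, north 3.6 cos 340° = 3.38
Leg 2 (143°, 6.7 nmi): east 6.7 sin 143° = 4.03, north 6.7 cos 143° = -5.35
Net: 2.80 east, -1.97 north. Distance = √((2.80)² + (-1.97)²) = 3.423 nmi.

3.4 nmi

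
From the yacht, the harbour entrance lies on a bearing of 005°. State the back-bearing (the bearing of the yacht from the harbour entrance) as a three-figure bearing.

Back-bearing = 005° + 180° = 185°.

185°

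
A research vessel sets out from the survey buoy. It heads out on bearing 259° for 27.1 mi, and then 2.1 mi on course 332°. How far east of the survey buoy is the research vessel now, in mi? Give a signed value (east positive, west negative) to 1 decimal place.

-27.6 mi

Leg 1 (259°, 27.1 mi): east 27.1 sin 259° = -26.60, north 27.1 cos 259° = -5.17
Leg 2 (332°, 2.1 mi): east 2.1 sin 332° = -0.99, north 2.1 cos 332° = 1.85
Net east component: -27.59 mi.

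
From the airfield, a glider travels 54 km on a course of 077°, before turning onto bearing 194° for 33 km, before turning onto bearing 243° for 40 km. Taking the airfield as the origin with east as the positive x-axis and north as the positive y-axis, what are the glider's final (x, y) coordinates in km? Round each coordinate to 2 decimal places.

Leg 1 (077°, 54 km): east 54 sin 77° = 52.62, north 54 cos 77° = 12.15
Leg 2 (194°, 33 km): east 33 sin 194° = -7.98, north 33 cos 194° = -32.02
Leg 3 (243°, 40 km): east 40 sin 243° = -35.64, north 40 cos 243° = -18.16
Summing: 8.99 km east, -38.03 km north → (8.99, -38.03).

(8.99, -38.03)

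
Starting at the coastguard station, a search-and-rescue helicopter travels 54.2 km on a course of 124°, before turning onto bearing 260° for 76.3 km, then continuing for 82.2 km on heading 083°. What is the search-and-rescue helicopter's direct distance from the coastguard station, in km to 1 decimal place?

Leg 1 (124°, 54.2 km): east 54.2 sin 124° = 44.93, north 54.2 cos 124° = -30.31
Leg 2 (260°, 76.3 km): east 76.3 sin 260° = -75.14, north 76.3 cos 260° = -13.25
Leg 3 (083°, 82.2 km): east 82.2 sin 83° = 81.59, north 82.2 cos 83° = 10.02
Net: 51.38 east, -33.54 north. Distance = √((51.38)² + (-33.54)²) = 61.358 km.

61.4 km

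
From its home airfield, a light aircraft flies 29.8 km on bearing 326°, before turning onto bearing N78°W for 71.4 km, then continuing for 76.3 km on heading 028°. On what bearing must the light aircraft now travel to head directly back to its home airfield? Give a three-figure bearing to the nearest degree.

Leg 1 (326°, 29.8 km): east 29.8 sin 326° = -16.66, north 29.8 cos 326° = 24.71
Leg 2 (N78°W, 71.4 km): east 71.4 sin 282° = -69.84, north 71.4 cos 282° = 14.84
Leg 3 (028°, 76.3 km): east 76.3 sin 28° = 35.82, north 76.3 cos 28° = 67.37
Net displacement: -50.68 east, 106.92 north. Direction back to start is (50.68, -106.92): bearing = atan2(50.68, -106.92) mod 360° = 154.64° ≈ 155°.

155°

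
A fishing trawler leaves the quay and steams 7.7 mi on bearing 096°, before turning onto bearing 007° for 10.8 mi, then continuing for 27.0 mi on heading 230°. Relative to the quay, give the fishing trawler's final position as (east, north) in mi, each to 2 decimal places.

Leg 1 (096°, 7.7 mi): east 7.7 sin 96° = 7.66, north 7.7 cos 96° = -0.80
Leg 2 (007°, 10.8 mi): east 10.8 sin 7° = 1.32, north 10.8 cos 7° = 10.72
Leg 3 (230°, 27.0 mi): east 27.0 sin 230° = -20.68, north 27.0 cos 230° = -17.36
Summing: -11.71 mi east, -7.44 mi north → (-11.71, -7.44).

(-11.71, -7.44)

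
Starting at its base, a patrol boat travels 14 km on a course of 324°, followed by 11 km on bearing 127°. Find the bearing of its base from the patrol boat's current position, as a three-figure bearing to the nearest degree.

187°

Leg 1 (324°, 14 km): east 14 sin 324° = -8.23, north 14 cos 324° = 11.33
Leg 2 (127°, 11 km): east 11 sin 127° = 8.78, north 11 cos 127° = -6.62
Net displacement: 0.56 east, 4.71 north. Direction back to start is (-0.56, -4.71): bearing = atan2(-0.56, -4.71) mod 360° = 186.74° ≈ 187°.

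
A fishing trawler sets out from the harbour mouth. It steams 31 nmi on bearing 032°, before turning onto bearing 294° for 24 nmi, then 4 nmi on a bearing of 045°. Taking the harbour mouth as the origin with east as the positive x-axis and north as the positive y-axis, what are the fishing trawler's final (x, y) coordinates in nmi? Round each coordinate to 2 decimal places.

(-2.67, 38.88)

Leg 1 (032°, 31 nmi): east 31 sin 32° = 16.43, north 31 cos 32° = 26.29
Leg 2 (294°, 24 nmi): east 24 sin 294° = -21.93, north 24 cos 294° = 9.76
Leg 3 (045°, 4 nmi): east 4 sin 45° = 2.83, north 4 cos 45° = 2.83
Summing: -2.67 nmi east, 38.88 nmi north → (-2.67, 38.88).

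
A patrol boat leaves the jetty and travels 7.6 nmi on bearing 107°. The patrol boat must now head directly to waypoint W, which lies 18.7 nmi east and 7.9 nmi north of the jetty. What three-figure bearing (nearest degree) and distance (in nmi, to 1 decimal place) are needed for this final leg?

Leg 1 (107°, 7.6 nmi): east 7.6 sin 107° = 7.27, north 7.6 cos 107° = -2.22
Current position: (7.27, -2.22). Target: (18.7, 7.9). Remaining: Δeast = 11.43, Δnorth = 10.12.
Bearing = atan2(11.43, 10.12) mod 360° = 48.48°; distance = √((11.43)² + (10.12)²) = 15.269 nmi.

048°, 15.3 nmi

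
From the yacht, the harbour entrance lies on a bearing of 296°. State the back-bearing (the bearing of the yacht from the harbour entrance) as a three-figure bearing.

Back-bearing = 296° − 180° = 116°.

116°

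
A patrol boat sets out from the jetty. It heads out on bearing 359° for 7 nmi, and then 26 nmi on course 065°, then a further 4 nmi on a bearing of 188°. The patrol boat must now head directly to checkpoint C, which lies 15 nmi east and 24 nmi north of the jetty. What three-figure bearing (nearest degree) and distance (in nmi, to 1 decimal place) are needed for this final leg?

322°, 12.7 nmi

Leg 1 (359°, 7 nmi): east 7 sin 359° = -0.12, north 7 cos 359° = 7.00
Leg 2 (065°, 26 nmi): east 26 sin 65° = 23.56, north 26 cos 65° = 10.99
Leg 3 (188°, 4 nmi): east 4 sin 188° = -0.56, north 4 cos 188° = -3.96
Current position: (22.89, 14.03). Target: (15, 24). Remaining: Δeast = -7.89, Δnorth = 9.97.
Bearing = atan2(-7.89, 9.97) mod 360° = 321.67°; distance = √((-7.89)² + (9.97)²) = 12.714 nmi.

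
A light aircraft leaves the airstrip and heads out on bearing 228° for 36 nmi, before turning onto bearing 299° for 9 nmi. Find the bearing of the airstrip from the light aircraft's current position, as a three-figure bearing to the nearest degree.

060°

Leg 1 (228°, 36 nmi): east 36 sin 228° = -26.75, north 36 cos 228° = -24.09
Leg 2 (299°, 9 nmi): east 9 sin 299° = -7.87, north 9 cos 299° = 4.36
Net displacement: -34.62 east, -19.73 north. Direction back to start is (34.62, 19.73): bearing = atan2(34.62, 19.73) mod 360° = 60.33° ≈ 060°.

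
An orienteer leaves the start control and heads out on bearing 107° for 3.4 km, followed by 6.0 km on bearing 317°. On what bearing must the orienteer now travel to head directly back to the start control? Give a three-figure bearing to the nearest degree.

Leg 1 (107°, 3.4 km): east 3.4 sin 107° = 3.25, north 3.4 cos 107° = -0.99
Leg 2 (317°, 6.0 km): east 6.0 sin 317° = -4.09, north 6.0 cos 317° = 4.39
Net displacement: -0.84 east, 3.39 north. Direction back to start is (0.84, -3.39): bearing = atan2(0.84, -3.39) mod 360° = 166.09° ≈ 166°.

166°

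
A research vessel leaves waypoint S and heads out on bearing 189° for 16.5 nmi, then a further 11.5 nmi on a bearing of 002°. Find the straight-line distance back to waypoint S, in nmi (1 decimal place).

5.3 nmi

Leg 1 (189°, 16.5 nmi): east 16.5 sin 189° = -2.58, north 16.5 cos 189° = -16.30
Leg 2 (002°, 11.5 nmi): east 11.5 sin 2° = 0.40, north 11.5 cos 2° = 11.49
Net: -2.18 east, -4.80 north. Distance = √((-2.18)² + (-4.80)²) = 5.275 nmi.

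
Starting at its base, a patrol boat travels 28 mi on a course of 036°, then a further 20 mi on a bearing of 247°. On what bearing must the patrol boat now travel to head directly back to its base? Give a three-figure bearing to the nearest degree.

173°

Leg 1 (036°, 28 mi): east 28 sin 36° = 16.46, north 28 cos 36° = 22.65
Leg 2 (247°, 20 mi): east 20 sin 247° = -18.41, north 20 cos 247° = -7.81
Net displacement: -1.95 east, 14.84 north. Direction back to start is (1.95, -14.84): bearing = atan2(1.95, -14.84) mod 360° = 172.51° ≈ 173°.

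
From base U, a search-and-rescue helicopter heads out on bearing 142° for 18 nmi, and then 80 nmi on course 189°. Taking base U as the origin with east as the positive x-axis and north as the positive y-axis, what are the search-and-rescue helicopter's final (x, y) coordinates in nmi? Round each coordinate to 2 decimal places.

(-1.43, -93.20)

Leg 1 (142°, 18 nmi): east 18 sin 142° = 11.08, north 18 cos 142° = -14.18
Leg 2 (189°, 80 nmi): east 80 sin 189° = -12.51, north 80 cos 189° = -79.02
Summing: -1.43 nmi east, -93.20 nmi north → (-1.43, -93.20).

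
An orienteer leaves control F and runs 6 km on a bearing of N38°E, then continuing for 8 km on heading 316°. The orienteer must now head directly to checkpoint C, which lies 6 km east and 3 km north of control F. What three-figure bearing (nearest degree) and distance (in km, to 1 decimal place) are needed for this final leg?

Leg 1 (N38°E, 6 km): east 6 sin 38° = 3.69, north 6 cos 38° = 4.73
Leg 2 (316°, 8 km): east 8 sin 316° = -5.56, north 8 cos 316° = 5.75
Current position: (-1.86, 10.48). Target: (6, 3). Remaining: Δeast = 7.86, Δnorth = -7.48.
Bearing = atan2(7.86, -7.48) mod 360° = 133.58°; distance = √((7.86)² + (-7.48)²) = 10.855 km.

134°, 10.9 km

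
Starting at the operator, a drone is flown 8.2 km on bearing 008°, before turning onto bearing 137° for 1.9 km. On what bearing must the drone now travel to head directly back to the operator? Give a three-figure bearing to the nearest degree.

Leg 1 (008°, 8.2 km): east 8.2 sin 8° = 1.14, north 8.2 cos 8° = 8.12
Leg 2 (137°, 1.9 km): east 1.9 sin 137° = 1.30, north 1.9 cos 137° = -1.39
Net displacement: 2.44 east, 6.73 north. Direction back to start is (-2.44, -6.73): bearing = atan2(-2.44, -6.73) mod 360° = 199.90° ≈ 200°.

200°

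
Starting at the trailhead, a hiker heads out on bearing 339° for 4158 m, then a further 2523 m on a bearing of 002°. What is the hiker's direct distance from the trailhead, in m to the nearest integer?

6555 m

Leg 1 (339°, 4158 m): east 4158 sin 339° = -1490.09, north 4158 cos 339° = 3881.83
Leg 2 (002°, 2523 m): east 2523 sin 2° = 88.05, north 2523 cos 2° = 2521.46
Net: -1402.04 east, 6403.29 north. Distance = √((-1402.04)² + (6403.29)²) = 6554.987 m.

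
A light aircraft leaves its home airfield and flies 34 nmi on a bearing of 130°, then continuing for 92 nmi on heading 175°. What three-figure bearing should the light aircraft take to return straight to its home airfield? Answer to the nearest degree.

343°

Leg 1 (130°, 34 nmi): east 34 sin 130° = 26.05, north 34 cos 130° = -21.85
Leg 2 (175°, 92 nmi): east 92 sin 175° = 8.02, north 92 cos 175° = -91.65
Net displacement: 34.06 east, -113.50 north. Direction back to start is (-34.06, 113.50): bearing = atan2(-34.06, 113.50) mod 360° = 343.29° ≈ 343°.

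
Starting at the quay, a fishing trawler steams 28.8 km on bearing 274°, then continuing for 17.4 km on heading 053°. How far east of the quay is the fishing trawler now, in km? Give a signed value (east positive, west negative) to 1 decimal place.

Leg 1 (274°, 28.8 km): east 28.8 sin 274° = -28.73, north 28.8 cos 274° = 2.01
Leg 2 (053°, 17.4 km): east 17.4 sin 53° = 13.90, north 17.4 cos 53° = 10.47
Net east component: -14.83 km.

-14.8 km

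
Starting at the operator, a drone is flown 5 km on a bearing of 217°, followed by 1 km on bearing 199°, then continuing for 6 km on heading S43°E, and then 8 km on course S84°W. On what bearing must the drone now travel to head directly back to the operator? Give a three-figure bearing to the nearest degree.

Leg 1 (217°, 5 km): east 5 sin 217° = -3.01, north 5 cos 217° = -3.99
Leg 2 (199°, 1 km): east 1 sin 199° = -0.33, north 1 cos 199° = -0.95
Leg 3 (S43°E, 6 km): east 6 sin 137° = 4.09, north 6 cos 137° = -4.39
Leg 4 (S84°W, 8 km): east 8 sin 264° = -7.96, north 8 cos 264° = -0.84
Net displacement: -7.20 east, -10.16 north. Direction back to start is (7.20, 10.16): bearing = atan2(7.20, 10.16) mod 360° = 35.31° ≈ 035°.

035°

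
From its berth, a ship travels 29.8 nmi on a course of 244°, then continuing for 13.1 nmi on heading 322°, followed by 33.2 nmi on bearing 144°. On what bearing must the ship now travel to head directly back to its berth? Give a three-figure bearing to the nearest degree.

Leg 1 (244°, 29.8 nmi): east 29.8 sin 244° = -26.78, north 29.8 cos 244° = -13.06
Leg 2 (322°, 13.1 nmi): east 13.1 sin 322° = -8.07, north 13.1 cos 322° = 10.32
Leg 3 (144°, 33.2 nmi): east 33.2 sin 144° = 19.51, north 33.2 cos 144° = -26.86
Net displacement: -15.33 east, -29.60 north. Direction back to start is (15.33, 29.60): bearing = atan2(15.33, 29.60) mod 360° = 27.39° ≈ 027°.

027°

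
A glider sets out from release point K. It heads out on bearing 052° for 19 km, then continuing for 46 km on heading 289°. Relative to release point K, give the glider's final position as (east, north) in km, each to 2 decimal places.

Leg 1 (052°, 19 km): east 19 sin 52° = 14.97, north 19 cos 52° = 11.70
Leg 2 (289°, 46 km): east 46 sin 289° = -43.49, north 46 cos 289° = 14.98
Summing: -28.52 km east, 26.67 km north → (-28.52, 26.67).

(-28.52, 26.67)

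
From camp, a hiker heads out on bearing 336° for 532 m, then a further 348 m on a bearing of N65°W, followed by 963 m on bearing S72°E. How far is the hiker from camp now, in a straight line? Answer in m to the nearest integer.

510 m

Leg 1 (336°, 532 m): east 532 sin 336° = -216.38, north 532 cos 336° = 486.01
Leg 2 (N65°W, 348 m): east 348 sin 295° = -315.40, north 348 cos 295° = 147.07
Leg 3 (S72°E, 963 m): east 963 sin 108° = 915.87, north 963 cos 108° = -297.58
Net: 384.09 east, 335.49 north. Distance = √((384.09)² + (335.49)²) = 509.981 m.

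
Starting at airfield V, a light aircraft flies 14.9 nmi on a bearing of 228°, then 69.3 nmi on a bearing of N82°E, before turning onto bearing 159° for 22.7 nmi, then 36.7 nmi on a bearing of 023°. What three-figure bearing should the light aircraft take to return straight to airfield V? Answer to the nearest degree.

261°

Leg 1 (228°, 14.9 nmi): east 14.9 sin 228° = -11.07, north 14.9 cos 228° = -9.97
Leg 2 (N82°E, 69.3 nmi): east 69.3 sin 82° = 68.63, north 69.3 cos 82° = 9.64
Leg 3 (159°, 22.7 nmi): east 22.7 sin 159° = 8.13, north 22.7 cos 159° = -21.19
Leg 4 (023°, 36.7 nmi): east 36.7 sin 23° = 14.34, north 36.7 cos 23° = 33.78
Net displacement: 80.03 east, 12.26 north. Direction back to start is (-80.03, -12.26): bearing = atan2(-80.03, -12.26) mod 360° = 261.29° ≈ 261°.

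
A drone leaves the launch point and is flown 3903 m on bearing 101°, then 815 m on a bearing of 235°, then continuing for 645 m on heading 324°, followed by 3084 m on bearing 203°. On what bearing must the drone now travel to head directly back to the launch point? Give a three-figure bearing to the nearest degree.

Leg 1 (101°, 3903 m): east 3903 sin 101° = 3831.29, north 3903 cos 101° = -744.73
Leg 2 (235°, 815 m): east 815 sin 235° = -667.61, north 815 cos 235° = -467.46
Leg 3 (324°, 645 m): east 645 sin 324° = -379.12, north 645 cos 324° = 521.82
Leg 4 (203°, 3084 m): east 3084 sin 203° = -1205.01, north 3084 cos 203° = -2838.84
Net displacement: 1579.55 east, -3529.21 north. Direction back to start is (-1579.55, 3529.21): bearing = atan2(-1579.55, 3529.21) mod 360° = 335.89° ≈ 336°.

336°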